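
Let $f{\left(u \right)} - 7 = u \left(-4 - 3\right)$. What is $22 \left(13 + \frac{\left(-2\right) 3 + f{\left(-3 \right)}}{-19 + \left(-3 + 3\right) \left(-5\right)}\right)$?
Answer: $\frac{4950}{19} \approx 260.53$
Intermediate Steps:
$f{\left(u \right)} = 7 - 7 u$ ($f{\left(u \right)} = 7 + u \left(-4 - 3\right) = 7 + u \left(-7\right) = 7 - 7 u$)
$22 \left(13 + \frac{\left(-2\right) 3 + f{\left(-3 \right)}}{-19 + \left(-3 + 3\right) \left(-5\right)}\right) = 22 \left(13 + \frac{\left(-2\right) 3 + \left(7 - -21\right)}{-19 + \left(-3 + 3\right) \left(-5\right)}\right) = 22 \left(13 + \frac{-6 + \left(7 + 21\right)}{-19 + 0 \left(-5\right)}\right) = 22 \left(13 + \frac{-6 + 28}{-19 + 0}\right) = 22 \left(13 + \frac{22}{-19}\right) = 22 \left(13 + 22 \left(- \frac{1}{19}\right)\right) = 22 \left(13 - \frac{22}{19}\right) = 22 \cdot \frac{225}{19} = \frac{4950}{19}$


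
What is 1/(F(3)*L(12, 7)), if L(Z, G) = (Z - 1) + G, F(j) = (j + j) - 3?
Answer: 1/54 ≈ 0.018519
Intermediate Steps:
F(j) = -3 + 2*j (F(j) = 2*j - 3 = -3 + 2*j)
L(Z, G) = -1 + G + Z (L(Z, G) = (-1 + Z) + G = -1 + G + Z)
1/(F(3)*L(12, 7)) = 1/((-3 + 2*3)*(-1 + 7 + 12)) = 1/((-3 + 6)*18) = 1/(3*18) = 1/54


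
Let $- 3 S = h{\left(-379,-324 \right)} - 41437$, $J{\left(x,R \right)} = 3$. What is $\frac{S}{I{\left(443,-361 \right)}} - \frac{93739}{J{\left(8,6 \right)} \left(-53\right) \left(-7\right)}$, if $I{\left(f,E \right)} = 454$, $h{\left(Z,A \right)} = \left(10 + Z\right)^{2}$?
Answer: $- \frac{38850055}{252651} \approx -153.77$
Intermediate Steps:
$S = - \frac{94724}{3}$ ($S = - \frac{\left(10 - 379\right)^{2} - 41437}{3} = - \frac{\left(-369\right)^{2} - 41437}{3} = - \frac{136161 - 41437}{3} = \left(- \frac{1}{3}\right) 94724 = - \frac{94724}{3} \approx -31575.0$)
$\frac{S}{I{\left(443,-361 \right)}} - \frac{93739}{J{\left(8,6 \right)} \left(-53\right) \left(-7\right)} = - \frac{94724}{3 \cdot 454} - \frac{93739}{3 \left(-53\right) \left(-7\right)} = \left(- \frac{94724}{3}\right) \frac{1}{454} - \frac{93739}{\left(-159\right) \left(-7\right)} = - \frac{47362}{681} - \frac{93739}{1113} = - \frac{38850055}{252651}$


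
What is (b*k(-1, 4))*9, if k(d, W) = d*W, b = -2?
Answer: 72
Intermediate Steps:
k(d, W) = W*d
(b*k(-1, 4))*9 = -8*(-1)*9 = -2*(-4)*9 = 8*9 = 72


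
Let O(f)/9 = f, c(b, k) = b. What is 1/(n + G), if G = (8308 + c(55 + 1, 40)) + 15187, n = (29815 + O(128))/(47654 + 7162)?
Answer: 54816/1291002583 ≈ 4.2460e-5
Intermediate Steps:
O(f) = 9*f
n = 30967/54816 (n = (29815 + 9*128)/(47654 + 7162) = (29815 + 1152)/54816 = 30967*(1/54816) = 30967/54816 ≈ 0.56493)
G = 23551 (G = (8308 + (55 + 1)) + 15187 = (8308 + 56) + 15187 = 8364 + 15187 = 23551)
1/(n + G) = 1/(30967/54816 + 23551) = 1/(1291002583/54816) = 54816/1291002583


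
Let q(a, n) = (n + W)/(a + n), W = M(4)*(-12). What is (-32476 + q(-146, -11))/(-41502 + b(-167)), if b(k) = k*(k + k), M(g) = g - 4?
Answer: -5098721/2241332 ≈ -2.2749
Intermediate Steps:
M(g) = -4 + g
W = 0 (W = (-4 + 4)*(-12) = 0*(-12) = 0)
b(k) = 2*k**2 (b(k) = k*(2*k) = 2*k**2)
q(a, n) = n/(a + n) (q(a, n) = (n + 0)/(a + n) = n/(a + n))
(-32476 + q(-146, -11))/(-41502 + b(-167)) = (-32476 - 11/(-146 - 11))/(-41502 + 2*(-167)**2) = (-32476 - 11/(-157))/(-41502 + 2*27889) = (-32476 - 11*(-1/157))/(-41502 + 55778) = (-32476 + 11/157)/14276 = -5098721/157*1/14276 = -5098721/2241332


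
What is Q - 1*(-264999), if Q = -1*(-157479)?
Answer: 422478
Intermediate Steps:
Q = 157479
Q - 1*(-264999) = 157479 - 1*(-264999) = 157479 + 264999 = 422478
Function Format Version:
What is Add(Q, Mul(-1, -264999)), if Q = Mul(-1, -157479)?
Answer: 422478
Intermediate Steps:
Q = 157479
Add(Q, Mul(-1, -264999)) = Add(157479, Mul(-1, -264999)) = Add(157479, 264999) = 422478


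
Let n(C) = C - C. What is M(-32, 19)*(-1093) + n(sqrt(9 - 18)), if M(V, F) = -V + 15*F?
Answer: -346481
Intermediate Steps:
n(C) = 0
M(-32, 19)*(-1093) + n(sqrt(9 - 18)) = (-1*(-32) + 15*19)*(-1093) + 0 = (32 + 285)*(-1093) + 0 = 317*(-1093) + 0 = -346481 + 0 = -346481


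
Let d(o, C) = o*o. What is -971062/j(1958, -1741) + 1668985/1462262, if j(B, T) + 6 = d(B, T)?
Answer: 2489268766693/2802979320298 ≈ 0.88808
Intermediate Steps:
d(o, C) = o²
j(B, T) = -6 + B²
-971062/j(1958, -1741) + 1668985/1462262 = -971062/(-6 + 1958²) + 1668985/1462262 = -971062/(-6 + 3833764) + 1668985*(1/1462262) = -971062/3833758 + 1668985/1462262 = -971062*1/3833758 + 1668985/1462262 = -485531/1916879 + 1668985/1462262 = 2489268766693/2802979320298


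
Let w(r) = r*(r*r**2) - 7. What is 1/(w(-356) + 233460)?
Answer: 1/16062247149 ≈ 6.2258e-11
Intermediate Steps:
w(r) = -7 + r**4 (w(r) = r*r**3 - 7 = r**4 - 7 = -7 + r**4)
1/(w(-356) + 233460) = 1/((-7 + (-356)**4) + 233460) = 1/((-7 + 16062013696) + 233460) = 1/(16062013689 + 233460) = 1/16062247149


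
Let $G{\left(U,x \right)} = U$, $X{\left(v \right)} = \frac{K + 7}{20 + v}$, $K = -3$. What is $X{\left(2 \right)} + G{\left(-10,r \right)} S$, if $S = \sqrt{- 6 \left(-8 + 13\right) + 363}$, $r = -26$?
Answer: $\frac{2}{11} - 30 \sqrt{37} \approx -182.3$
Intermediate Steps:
$X{\left(v \right)} = \frac{4}{20 + v}$ ($X{\left(v \right)} = \frac{-3 + 7}{20 + v} = \frac{4}{20 + v}$)
$S = 3 \sqrt{37}$ ($S = \sqrt{\left(-6\right) 5 + 363} = \sqrt{-30 + 363} = \sqrt{333} = 3 \sqrt{37} \approx 18.248$)
$X{\left(2 \right)} + G{\left(-10,r \right)} S = \frac{4}{20 + 2} - 10 \cdot 3 \sqrt{37} = \frac{4}{22} - 30 \sqrt{37} = 4 \cdot \frac{1}{22} - 30 \sqrt{37} = \frac{2}{11} - 30 \sqrt{37}$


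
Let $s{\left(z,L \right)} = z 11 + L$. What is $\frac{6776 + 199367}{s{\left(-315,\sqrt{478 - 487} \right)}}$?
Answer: $- \frac{79365055}{1334026} - \frac{206143 i}{4002078} \approx -59.493 - 0.051509 i$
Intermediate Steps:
$s{\left(z,L \right)} = L + 11 z$ ($s{\left(z,L \right)} = 11 z + L = L + 11 z$)
$\frac{6776 + 199367}{s{\left(-315,\sqrt{478 - 487} \right)}} = \frac{6776 + 199367}{\sqrt{478 - 487} + 11 \left(-315\right)} = \frac{206143}{\sqrt{-9} - 3465} = \frac{206143}{3 i - 3465} = \frac{206143}{-3465 + 3 i} = 206143 \frac{-3465 - 3 i}{12006234} = \frac{206143 \left(-3465 - 3 i\right)}{12006234}$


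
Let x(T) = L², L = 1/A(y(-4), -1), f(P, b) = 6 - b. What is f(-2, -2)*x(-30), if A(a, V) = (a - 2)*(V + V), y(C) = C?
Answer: 1/18 ≈ 0.055556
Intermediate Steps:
A(a, V) = 2*V*(-2 + a) (A(a, V) = (-2 + a)*(2*V) = 2*V*(-2 + a))
L = 1/12 (L = 1/(2*(-1)*(-2 - 4)) = 1/(2*(-1)*(-6)) = 1/12 ≈ 0.083333)
x(T) = 1/144 (x(T) = (1/12)² = 1/144)
f(-2, -2)*x(-30) = (6 - 1*(-2))*(1/144) = (6 + 2)*(1/144) = 8*(1/144) = 1/18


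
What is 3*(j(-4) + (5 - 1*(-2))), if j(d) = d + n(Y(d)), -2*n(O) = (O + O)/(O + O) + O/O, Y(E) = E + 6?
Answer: 6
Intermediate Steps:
Y(E) = 6 + E
n(O) = -1 (n(O) = -((O + O)/(O + O) + O/O)/2 = -((2*O)/((2*O)) + 1)/2 = -((2*O)*(1/(2*O)) + 1)/2 = -(1 + 1)/2 = -½*2 = -1)
j(d) = -1 + d (j(d) = d - 1 = -1 + d)
3*(j(-4) + (5 - 1*(-2))) = 3*((-1 - 4) + (5 - 1*(-2))) = 3*(-5 + (5 + 2)) = 3*(-5 + 7) = 3*2 = 6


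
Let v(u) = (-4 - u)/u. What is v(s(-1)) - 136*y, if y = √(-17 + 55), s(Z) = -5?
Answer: -⅕ - 136*√38 ≈ -838.56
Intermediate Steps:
y = √38 ≈ 6.1644
v(u) = (-4 - u)/u
v(s(-1)) - 136*y = (-4 - 1*(-5))/(-5) - 136*√38 = -(-4 + 5)/5 - 136*√38 = -⅕*1 - 136*√38 = -⅕ - 136*√38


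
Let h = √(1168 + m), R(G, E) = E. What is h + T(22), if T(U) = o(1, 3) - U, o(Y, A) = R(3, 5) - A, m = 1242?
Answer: -20 + √2410 ≈ 29.092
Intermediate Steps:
h = √2410 (h = √(1168 + 1242) = √2410 ≈ 49.092)
o(Y, A) = 5 - A
T(U) = 2 - U (T(U) = (5 - 1*3) - U = (5 - 3) - U = 2 - U)
h + T(22) = √2410 + (2 - 1*22) = √2410 + (2 - 22) = √2410 - 20 = -20 + √2410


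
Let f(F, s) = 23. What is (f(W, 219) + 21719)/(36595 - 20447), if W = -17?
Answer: 10871/8074 ≈ 1.3464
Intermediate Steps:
(f(W, 219) + 21719)/(36595 - 20447) = (23 + 21719)/(36595 - 20447) = 21742/16148 = 21742*(1/16148) = 10871/8074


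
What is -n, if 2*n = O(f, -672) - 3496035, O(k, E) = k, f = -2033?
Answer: 1749034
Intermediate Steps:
n = -1749034 (n = (-2033 - 3496035)/2 = (1/2)*(-3498068) = -1749034)
-n = -1*(-1749034) = 1749034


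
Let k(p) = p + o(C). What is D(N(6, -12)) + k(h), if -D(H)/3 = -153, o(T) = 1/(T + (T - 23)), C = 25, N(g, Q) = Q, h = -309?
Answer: 4051/27 ≈ 150.04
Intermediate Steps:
o(T) = 1/(-23 + 2*T) (o(T) = 1/(T + (-23 + T)) = 1/(-23 + 2*T))
D(H) = 459 (D(H) = -3*(-153) = 459)
k(p) = 1/27 + p (k(p) = p + 1/(-23 + 2*25) = p + 1/(-23 + 50) = p + 1/27 = 1/27 + p)
D(N(6, -12)) + k(h) = 459 + (1/27 - 309) = 459 - 8342/27 = 4051/27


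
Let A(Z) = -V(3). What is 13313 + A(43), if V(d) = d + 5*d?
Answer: 13295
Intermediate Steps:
V(d) = 6*d
A(Z) = -18 (A(Z) = -6*3 = -1*18 = -18)
13313 + A(43) = 13313 - 18 = 13295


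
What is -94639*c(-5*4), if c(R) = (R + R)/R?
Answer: -189278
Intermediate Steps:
c(R) = 2 (c(R) = (2*R)/R = 2)
-94639*c(-5*4) = -94639*2 = -189278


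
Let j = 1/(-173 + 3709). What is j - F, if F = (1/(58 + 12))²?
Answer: 341/4331600 ≈ 7.8724e-5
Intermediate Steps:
j = 1/3536 ≈ 0.00028281
F = 1/4900 (F = (1/70)² = 1/4900 ≈ 0.00020408)
j - F = 1/3536 - 1*1/4900 = 1/3536 - 1/4900 = 341/4331600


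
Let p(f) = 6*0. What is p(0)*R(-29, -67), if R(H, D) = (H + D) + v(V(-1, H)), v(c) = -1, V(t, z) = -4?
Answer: 0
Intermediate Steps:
p(f) = 0
R(H, D) = -1 + D + H (R(H, D) = (H + D) - 1 = (D + H) - 1 = -1 + D + H)
p(0)*R(-29, -67) = 0*(-1 - 67 - 29) = 0*(-97) = 0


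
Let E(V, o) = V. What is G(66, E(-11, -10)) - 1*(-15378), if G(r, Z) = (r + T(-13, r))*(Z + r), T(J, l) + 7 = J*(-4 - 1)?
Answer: 22198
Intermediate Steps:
T(J, l) = -7 - 5*J (T(J, l) = -7 + J*(-4 - 1) = -7 + J*(-5) = -7 - 5*J)
G(r, Z) = (58 + r)*(Z + r) (G(r, Z) = (r + (-7 - 5*(-13)))*(Z + r) = (r + (-7 + 65))*(Z + r) = (r + 58)*(Z + r) = (58 + r)*(Z + r))
G(66, E(-11, -10)) - 1*(-15378) = (66² + 58*(-11) + 58*66 - 11*66) - 1*(-15378) = (4356 - 638 + 3828 - 726) + 15378 = 6820 + 15378 = 22198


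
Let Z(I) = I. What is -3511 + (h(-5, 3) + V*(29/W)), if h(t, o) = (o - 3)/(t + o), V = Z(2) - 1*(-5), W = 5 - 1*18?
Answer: -45846/13 ≈ -3526.6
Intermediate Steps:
W = -13 (W = 5 - 18 = -13)
V = 7 (V = 2 - 1*(-5) = 2 + 5 = 7)
h(t, o) = (-3 + o)/(o + t)
-3511 + (h(-5, 3) + V*(29/W)) = -3511 + ((-3 + 3)/(3 - 5) + 7*(29/(-13))) = -3511 + (0/(-2) + 7*(29*(-1/13))) = -3511 + (-½*0 + 7*(-29/13)) = -3511 + (0 - 203/13) = -3511 - 203/13 = -45846/13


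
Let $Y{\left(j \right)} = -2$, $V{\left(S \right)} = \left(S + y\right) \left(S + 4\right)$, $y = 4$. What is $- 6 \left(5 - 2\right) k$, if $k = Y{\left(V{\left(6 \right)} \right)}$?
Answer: $36$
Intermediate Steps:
$V{\left(S \right)} = \left(4 + S\right)^{2}$ ($V{\left(S \right)} = \left(S + 4\right) \left(S + 4\right) = \left(4 + S\right) \left(4 + S\right) = \left(4 + S\right)^{2}$)
$k = -2$
$- 6 \left(5 - 2\right) k = - 6 \left(5 - 2\right) \left(-2\right) = \left(-6\right) 3 \left(-2\right) = \left(-18\right) \left(-2\right) = 36$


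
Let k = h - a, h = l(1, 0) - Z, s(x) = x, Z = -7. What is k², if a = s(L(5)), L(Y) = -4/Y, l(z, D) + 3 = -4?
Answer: 16/25 ≈ 0.64000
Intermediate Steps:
l(z, D) = -7 (l(z, D) = -3 - 4 = -7)
h = 0 (h = -7 - 1*(-7) = -7 + 7 = 0)
a = -⅘ (a = -4/5 = -4*⅕ = -⅘ ≈ -0.80000)
k = ⅘ (k = 0 - 1*(-⅘) = 0 + ⅘ = ⅘ ≈ 0.80000)
k² = (⅘)² = 16/25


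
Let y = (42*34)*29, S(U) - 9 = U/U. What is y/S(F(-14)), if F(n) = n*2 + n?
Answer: 20706/5 ≈ 4141.2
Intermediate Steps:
F(n) = 3*n (F(n) = 2*n + n = 3*n)
S(U) = 10 (S(U) = 9 + U/U = 9 + 1 = 10)
y = 41412 (y = 1428*29 = 41412)
y/S(F(-14)) = 41412/10 = 41412*(⅒) = 20706/5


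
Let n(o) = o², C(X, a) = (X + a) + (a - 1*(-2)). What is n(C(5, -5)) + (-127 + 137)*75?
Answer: 759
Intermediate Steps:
C(X, a) = 2 + X + 2*a (C(X, a) = (X + a) + (a + 2) = (X + a) + (2 + a) = 2 + X + 2*a)
n(C(5, -5)) + (-127 + 137)*75 = (2 + 5 + 2*(-5))² + (-127 + 137)*75 = (2 + 5 - 10)² + 10*75 = (-3)² + 750 = 9 + 750 = 759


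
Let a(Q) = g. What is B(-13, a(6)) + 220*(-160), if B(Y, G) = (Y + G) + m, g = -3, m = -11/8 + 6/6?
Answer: -281731/8 ≈ -35216.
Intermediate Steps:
m = -3/8 (m = -11*1/8 + 6*(1/6) = -11/8 + 1 = -3/8 ≈ -0.37500)
a(Q) = -3
B(Y, G) = -3/8 + G + Y (B(Y, G) = (Y + G) - 3/8 = (G + Y) - 3/8 = -3/8 + G + Y)
B(-13, a(6)) + 220*(-160) = (-3/8 - 3 - 13) + 220*(-160) = -131/8 - 35200 = -281731/8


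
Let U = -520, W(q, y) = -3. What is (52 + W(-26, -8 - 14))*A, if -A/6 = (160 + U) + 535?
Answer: -51450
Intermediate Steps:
A = -1050 (A = -6*((160 - 520) + 535) = -6*(-360 + 535) = -6*175 = -1050)
(52 + W(-26, -8 - 14))*A = (52 - 3)*(-1050) = 49*(-1050) = -51450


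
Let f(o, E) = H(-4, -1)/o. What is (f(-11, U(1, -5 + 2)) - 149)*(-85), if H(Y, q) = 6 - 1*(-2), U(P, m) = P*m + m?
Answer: 139995/11 ≈ 12727.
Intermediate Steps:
U(P, m) = m + P*m
H(Y, q) = 8 (H(Y, q) = 6 + 2 = 8)
f(o, E) = 8/o
(f(-11, U(1, -5 + 2)) - 149)*(-85) = (8/(-11) - 149)*(-85) = (8*(-1/11) - 149)*(-85) = (-8/11 - 149)*(-85) = -1647/11*(-85) = 139995/11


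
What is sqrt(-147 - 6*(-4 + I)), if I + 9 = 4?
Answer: I*sqrt(93) ≈ 9.6436*I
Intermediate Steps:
I = -5 (I = -9 + 4 = -5)
sqrt(-147 - 6*(-4 + I)) = sqrt(-147 - 6*(-4 - 5)) = sqrt(-147 - 6*(-9)) = sqrt(-147 + 54) = sqrt(-93) = I*sqrt(93)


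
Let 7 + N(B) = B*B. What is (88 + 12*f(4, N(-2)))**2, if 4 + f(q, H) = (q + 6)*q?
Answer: 270400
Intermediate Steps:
N(B) = -7 + B**2 (N(B) = -7 + B*B = -7 + B**2)
f(q, H) = -4 + q*(6 + q) (f(q, H) = -4 + (q + 6)*q = -4 + (6 + q)*q = -4 + q*(6 + q))
(88 + 12*f(4, N(-2)))**2 = (88 + 12*(-4 + 4**2 + 6*4))**2 = (88 + 12*(-4 + 16 + 24))**2 = (88 + 12*36)**2 = (88 + 432)**2 = 520**2 = 270400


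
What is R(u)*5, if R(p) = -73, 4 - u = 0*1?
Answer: -365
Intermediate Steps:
u = 4 (u = 4 - 0 = 4 - 1*0 = 4 + 0 = 4)
R(u)*5 = -73*5 = -365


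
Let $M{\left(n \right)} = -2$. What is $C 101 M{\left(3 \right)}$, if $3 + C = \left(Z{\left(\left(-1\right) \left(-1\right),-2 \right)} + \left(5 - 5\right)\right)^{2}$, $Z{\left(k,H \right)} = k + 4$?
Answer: $-4444$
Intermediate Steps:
$Z{\left(k,H \right)} = 4 + k$
$C = 22$ ($C = -3 + \left(\left(4 - -1\right) + \left(5 - 5\right)\right)^{2} = -3 + \left(\left(4 + 1\right) + \left(5 - 5\right)\right)^{2} = -3 + \left(5 + 0\right)^{2} = -3 + 5^{2} = -3 + 25 = 22$)
$C 101 M{\left(3 \right)} = 22 \cdot 101 \left(-2\right) = 2222 \left(-2\right) = -4444$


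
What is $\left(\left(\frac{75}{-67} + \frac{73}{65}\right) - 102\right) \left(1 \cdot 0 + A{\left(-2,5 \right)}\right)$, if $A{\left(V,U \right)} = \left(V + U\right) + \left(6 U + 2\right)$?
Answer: $- \frac{3109358}{871} \approx -3569.9$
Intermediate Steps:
$A{\left(V,U \right)} = 2 + V + 7 U$ ($A{\left(V,U \right)} = \left(U + V\right) + \left(2 + 6 U\right) = 2 + V + 7 U$)
$\left(\left(\frac{75}{-67} + \frac{73}{65}\right) - 102\right) \left(1 \cdot 0 + A{\left(-2,5 \right)}\right) = \left(\left(\frac{75}{-67} + \frac{73}{65}\right) - 102\right) \left(1 \cdot 0 + \left(2 - 2 + 7 \cdot 5\right)\right) = \left(\left(75 \left(- \frac{1}{67}\right) + 73 \cdot \frac{1}{65}\right) - 102\right) \left(0 + \left(2 - 2 + 35\right)\right) = \left(\left(- \frac{75}{67} + \frac{73}{65}\right) - 102\right) \left(0 + 35\right) = \left(\frac{16}{4355} - 102\right) 35 = \left(- \frac{444194}{4355}\right) 35 = - \frac{3109358}{871}$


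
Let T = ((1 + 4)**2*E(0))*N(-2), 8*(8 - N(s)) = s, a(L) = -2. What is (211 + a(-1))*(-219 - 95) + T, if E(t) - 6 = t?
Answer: -128777/2 ≈ -64389.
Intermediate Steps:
E(t) = 6 + t
N(s) = 8 - s/8
T = 2475/2 (T = ((1 + 4)**2*(6 + 0))*(8 - 1/8*(-2)) = (5**2*6)*(8 + 1/4) = (25*6)*(33/4) = 150*(33/4) = 2475/2 ≈ 1237.5)
(211 + a(-1))*(-219 - 95) + T = (211 - 2)*(-219 - 95) + 2475/2 = 209*(-314) + 2475/2 = -65626 + 2475/2 = -128777/2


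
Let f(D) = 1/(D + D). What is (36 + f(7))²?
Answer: 255025/196 ≈ 1301.1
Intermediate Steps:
f(D) = 1/(2*D)
(36 + f(7))² = (36 + (½)/7)² = (36 + (½)*(⅐))² = (36 + 1/14)² = (505/14)² = 255025/196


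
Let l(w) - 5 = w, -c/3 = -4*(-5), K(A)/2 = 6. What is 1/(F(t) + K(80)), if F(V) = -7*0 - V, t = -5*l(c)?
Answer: -1/263 ≈ -0.0038023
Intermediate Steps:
K(A) = 12 (K(A) = 2*6 = 12)
c = -60 (c = -(-12)*(-5) = -3*20 = -60)
l(w) = 5 + w
t = 275 (t = -5*(5 - 60) = -5*(-55) = -1*(-275) = 275)
F(V) = -V (F(V) = 0 - V = -V)
1/(F(t) + K(80)) = 1/(-1*275 + 12) = 1/(-275 + 12) = 1/(-263) = -1/263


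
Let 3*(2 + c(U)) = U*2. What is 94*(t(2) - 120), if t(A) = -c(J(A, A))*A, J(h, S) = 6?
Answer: -11656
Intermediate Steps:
c(U) = -2 + 2*U/3 (c(U) = -2 + (U*2)/3 = -2 + (2*U)/3 = -2 + 2*U/3)
t(A) = -2*A (t(A) = -(-2 + (⅔)*6)*A = -(-2 + 4)*A = -2*A)
94*(t(2) - 120) = 94*(-2*2 - 120) = 94*(-4 - 120) = 94*(-124) = -11656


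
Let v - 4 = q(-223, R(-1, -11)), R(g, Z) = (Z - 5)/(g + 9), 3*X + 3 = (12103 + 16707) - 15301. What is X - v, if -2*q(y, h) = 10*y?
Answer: 3383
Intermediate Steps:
X = 4502 (X = -1 + ((12103 + 16707) - 15301)/3 = -1 + (28810 - 15301)/3 = -1 + (⅓)*13509 = -1 + 4503 = 4502)
R(g, Z) = (-5 + Z)/(9 + g)
q(y, h) = -5*y
v = 1119 (v = 4 - 5*(-223) = 4 + 1115 = 1119)
X - v = 4502 - 1*1119 = 4502 - 1119 = 3383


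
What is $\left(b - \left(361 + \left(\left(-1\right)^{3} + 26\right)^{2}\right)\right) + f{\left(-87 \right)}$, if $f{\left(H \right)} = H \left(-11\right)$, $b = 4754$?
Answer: $4725$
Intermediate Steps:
$f{\left(H \right)} = - 11 H$
$\left(b - \left(361 + \left(\left(-1\right)^{3} + 26\right)^{2}\right)\right) + f{\left(-87 \right)} = \left(4754 - \left(361 + \left(\left(-1\right)^{3} + 26\right)^{2}\right)\right) - -957 = \left(4754 - \left(361 + \left(-1 + 26\right)^{2}\right)\right) + 957 = \left(4754 - 986\right) + 957 = 3768 + 957 = 4725$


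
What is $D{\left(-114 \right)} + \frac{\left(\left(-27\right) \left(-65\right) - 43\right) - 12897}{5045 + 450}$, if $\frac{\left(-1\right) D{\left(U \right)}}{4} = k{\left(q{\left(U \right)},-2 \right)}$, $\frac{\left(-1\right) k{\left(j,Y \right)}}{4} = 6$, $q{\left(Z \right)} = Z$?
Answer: $\frac{103267}{1099} \approx 93.964$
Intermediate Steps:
$k{\left(j,Y \right)} = -24$ ($k{\left(j,Y \right)} = \left(-4\right) 6 = -24$)
$D{\left(U \right)} = 96$ ($D{\left(U \right)} = \left(-4\right) \left(-24\right) = 96$)
$D{\left(-114 \right)} + \frac{\left(\left(-27\right) \left(-65\right) - 43\right) - 12897}{5045 + 450} = 96 + \frac{\left(\left(-27\right) \left(-65\right) - 43\right) - 12897}{5045 + 450} = 96 + \frac{\left(1755 - 43\right) - 12897}{5495} = 96 + \left(\left(1755 - 43\right) - 12897\right) \frac{1}{5495} = 96 + \left(1712 - 12897\right) \frac{1}{5495} = 96 - \frac{2237}{1099} = \frac{103267}{1099}$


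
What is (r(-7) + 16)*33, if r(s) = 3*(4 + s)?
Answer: 231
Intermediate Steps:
r(s) = 12 + 3*s
(r(-7) + 16)*33 = ((12 + 3*(-7)) + 16)*33 = ((12 - 21) + 16)*33 = (-9 + 16)*33 = 7*33 = 231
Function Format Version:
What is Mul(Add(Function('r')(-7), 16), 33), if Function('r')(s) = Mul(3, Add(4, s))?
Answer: 231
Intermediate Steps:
Function('r')(s) = Add(12, Mul(3, s))
Mul(Add(Function('r')(-7), 16), 33) = Mul(Add(Add(12, Mul(3, -7)), 16), 33) = Mul(Add(Add(12, -21), 16), 33) = Mul(Add(-9, 16), 33) = Mul(7, 33) = 231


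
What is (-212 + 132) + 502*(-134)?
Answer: -67348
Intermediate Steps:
(-212 + 132) + 502*(-134) = -80 - 67268 = -67348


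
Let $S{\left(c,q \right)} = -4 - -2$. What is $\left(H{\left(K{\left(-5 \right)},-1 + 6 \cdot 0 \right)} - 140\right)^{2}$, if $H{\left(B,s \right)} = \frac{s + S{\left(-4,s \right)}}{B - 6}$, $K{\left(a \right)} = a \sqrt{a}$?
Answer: $\frac{1171800 \sqrt{5} + 1749431 i}{60 \sqrt{5} + 89 i} \approx 19569.0 + 58.286 i$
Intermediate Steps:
$S{\left(c,q \right)} = -2$ ($S{\left(c,q \right)} = -4 + 2 = -2$)
$K{\left(a \right)} = a^{\frac{3}{2}}$
$H{\left(B,s \right)} = \frac{-2 + s}{-6 + B}$ ($H{\left(B,s \right)} = \frac{s - 2}{B - 6} = \frac{-2 + s}{-6 + B}$)
$\left(H{\left(K{\left(-5 \right)},-1 + 6 \cdot 0 \right)} - 140\right)^{2} = \left(\frac{-2 + \left(-1 + 6 \cdot 0\right)}{-6 + \left(-5\right)^{\frac{3}{2}}} - 140\right)^{2} = \left(\frac{-2 + \left(-1 + 0\right)}{-6 - 5 i \sqrt{5}} - 140\right)^{2} = \left(\frac{-2 - 1}{-6 - 5 i \sqrt{5}} - 140\right)^{2} = \left(\frac{1}{-6 - 5 i \sqrt{5}} \left(-3\right) - 140\right)^{2} = \left(- \frac{3}{-6 - 5 i \sqrt{5}} - 140\right)^{2} = \left(-140 - \frac{3}{-6 - 5 i \sqrt{5}}\right)^{2}$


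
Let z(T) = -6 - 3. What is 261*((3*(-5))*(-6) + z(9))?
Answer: 21141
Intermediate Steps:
z(T) = -9
261*((3*(-5))*(-6) + z(9)) = 261*((3*(-5))*(-6) - 9) = 261*(-15*(-6) - 9) = 261*(90 - 9) = 261*81 = 21141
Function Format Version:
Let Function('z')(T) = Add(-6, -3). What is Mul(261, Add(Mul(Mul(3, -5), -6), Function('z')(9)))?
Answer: 21141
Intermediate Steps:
Function('z')(T) = -9
Mul(261, Add(Mul(Mul(3, -5), -6), Function('z')(9))) = Mul(261, Add(Mul(Mul(3, -5), -6), -9)) = Mul(261, Add(Mul(-15, -6), -9)) = Mul(261, Add(90, -9)) = Mul(261, 81) = 21141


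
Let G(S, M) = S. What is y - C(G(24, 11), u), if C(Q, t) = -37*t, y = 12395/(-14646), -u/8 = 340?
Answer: -1473985835/14646 ≈ -1.0064e+5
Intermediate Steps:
u = -2720 (u = -8*340 = -2720)
y = -12395/14646 (y = 12395*(-1/14646) = -12395/14646 ≈ -0.84631)
y - C(G(24, 11), u) = -12395/14646 - (-37)*(-2720) = -12395/14646 - 1*100640 = -12395/14646 - 100640 = -1473985835/14646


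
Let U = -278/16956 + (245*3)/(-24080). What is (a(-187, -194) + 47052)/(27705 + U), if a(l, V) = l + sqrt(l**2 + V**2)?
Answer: 3905102448/2308560335 + 2916432*sqrt(72605)/80799611725 ≈ 1.7013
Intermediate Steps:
U = -136835/2916432 (U = -278*1/16956 + 735*(-1/24080) = -139/8478 - 21/688 = -136835/2916432 ≈ -0.046919)
a(l, V) = l + sqrt(V**2 + l**2)
(a(-187, -194) + 47052)/(27705 + U) = ((-187 + sqrt((-194)**2 + (-187)**2)) + 47052)/(27705 - 136835/2916432) = ((-187 + sqrt(37636 + 34969)) + 47052)/(80799611725/2916432) = ((-187 + sqrt(72605)) + 47052)*(2916432/80799611725) = (46865 + sqrt(72605))*(2916432/80799611725) = 3905102448/2308560335 + 2916432*sqrt(72605)/80799611725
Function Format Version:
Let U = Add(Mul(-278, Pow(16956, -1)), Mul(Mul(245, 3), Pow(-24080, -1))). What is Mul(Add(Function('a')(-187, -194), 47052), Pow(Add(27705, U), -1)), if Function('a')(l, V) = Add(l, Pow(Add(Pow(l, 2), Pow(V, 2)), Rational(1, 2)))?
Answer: Add(Rational(3905102448, 2308560335), Mul(Rational(2916432, 80799611725), Pow(72605, Rational(1, 2)))) ≈ 1.7013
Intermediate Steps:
U = Rational(-136835, 2916432) (U = Add(Mul(-278, Rational(1, 16956)), Mul(735, Rational(-1, 24080))) = Add(Rational(-139, 8478), Rational(-21, 688)) = Rational(-136835, 2916432) ≈ -0.046919)
Function('a')(l, V) = Add(l, Pow(Add(Pow(V, 2), Pow(l, 2)), Rational(1, 2)))
Mul(Add(Function('a')(-187, -194), 47052), Pow(Add(27705, U), -1)) = Mul(Add(Add(-187, Pow(Add(Pow(-194, 2), Pow(-187, 2)), Rational(1, 2))), 47052), Pow(Add(27705, Rational(-136835, 2916432)), -1)) = Mul(Add(Add(-187, Pow(Add(37636, 34969), Rational(1, 2))), 47052), Pow(Rational(80799611725, 2916432), -1)) = Mul(Add(Add(-187, Pow(72605, Rational(1, 2))), 47052), Rational(2916432, 80799611725)) = Mul(Add(46865, Pow(72605, Rational(1, 2))), Rational(2916432, 80799611725)) = Add(Rational(3905102448, 2308560335), Mul(Rational(2916432, 80799611725), Pow(72605, Rational(1, 2))))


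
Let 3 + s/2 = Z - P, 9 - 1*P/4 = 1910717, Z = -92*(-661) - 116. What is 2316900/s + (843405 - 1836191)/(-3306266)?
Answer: 229561912367/509398055753 ≈ 0.45065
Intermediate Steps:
Z = 60696 (Z = 60812 - 116 = 60696)
P = -7642832 (P = 36 - 4*1910717 = 36 - 7642868 = -7642832)
s = 15407050 (s = -6 + 2*(60696 - 1*(-7642832)) = -6 + 2*(60696 + 7642832) = -6 + 2*7703528 = -6 + 15407056 = 15407050)
2316900/s + (843405 - 1836191)/(-3306266) = 2316900/15407050 + (843405 - 1836191)/(-3306266) = 2316900*(1/15407050) - 992786*(-1/3306266) = 46338/308141 + 496393/1653133 = 229561912367/509398055753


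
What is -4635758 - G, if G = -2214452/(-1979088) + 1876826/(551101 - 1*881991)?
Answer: -54210205139358467/11693936220 ≈ -4.6358e+6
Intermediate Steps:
G = -53243996293/11693936220 (G = -2214452*(-1/1979088) + 1876826/(551101 - 881991) = 553613/494772 + 1876826/(-330890) = 553613/494772 + 1876826*(-1/330890) = 553613/494772 - 134059/23635 = -53243996293/11693936220 ≈ -4.5531)
-4635758 - G = -4635758 - 1*(-53243996293/11693936220) = -4635758 + 53243996293/11693936220 = -54210205139358467/11693936220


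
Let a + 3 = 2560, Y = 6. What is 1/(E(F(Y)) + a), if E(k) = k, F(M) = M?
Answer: 1/2563 ≈ 0.00039017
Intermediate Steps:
a = 2557 (a = -3 + 2560 = 2557)
1/(E(F(Y)) + a) = 1/(6 + 2557) = 1/2563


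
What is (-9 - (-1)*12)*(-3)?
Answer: -9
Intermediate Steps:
(-9 - (-1)*12)*(-3) = (-9 - 1*(-12))*(-3) = (-9 + 12)*(-3) = 3*(-3) = -9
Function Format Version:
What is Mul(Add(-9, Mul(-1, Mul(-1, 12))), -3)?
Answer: -9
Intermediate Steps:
Mul(Add(-9, Mul(-1, Mul(-1, 12))), -3) = Mul(Add(-9, Mul(-1, -12)), -3) = Mul(Add(-9, 12), -3) = Mul(3, -3) = -9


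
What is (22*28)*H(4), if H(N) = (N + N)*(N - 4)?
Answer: 0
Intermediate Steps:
H(N) = 2*N*(-4 + N) (H(N) = (2*N)*(-4 + N) = 2*N*(-4 + N))
(22*28)*H(4) = (22*28)*(2*4*(-4 + 4)) = 616*(2*4*0) = 616*0 = 0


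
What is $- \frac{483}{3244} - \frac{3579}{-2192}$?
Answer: $\frac{2637885}{1777712} \approx 1.4839$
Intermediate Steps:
$- \frac{483}{3244} - \frac{3579}{-2192} = \left(-483\right) \frac{1}{3244} - - \frac{3579}{2192} = - \frac{483}{3244} + \frac{3579}{2192} = \frac{2637885}{1777712}$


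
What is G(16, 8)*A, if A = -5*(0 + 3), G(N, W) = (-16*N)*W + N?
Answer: 30480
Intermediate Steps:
G(N, W) = N - 16*N*W (G(N, W) = -16*N*W + N = N - 16*N*W)
A = -15 (A = -5*3 = -15)
G(16, 8)*A = (16*(1 - 16*8))*(-15) = (16*(1 - 128))*(-15) = (16*(-127))*(-15) = -2032*(-15) = 30480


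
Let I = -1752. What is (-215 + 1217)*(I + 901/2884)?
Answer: -2530985367/1442 ≈ -1.7552e+6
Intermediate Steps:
(-215 + 1217)*(I + 901/2884) = (-215 + 1217)*(-1752 + 901/2884) = 1002*(-1752 + 901*(1/2884)) = 1002*(-1752 + 901/2884) = 1002*(-5051867/2884) = -2530985367/1442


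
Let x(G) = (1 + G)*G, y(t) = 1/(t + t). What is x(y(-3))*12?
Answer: -5/3 ≈ -1.6667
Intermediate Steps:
y(t) = 1/(2*t)
x(G) = G*(1 + G)
x(y(-3))*12 = (((1/2)/(-3))*(1 + (1/2)/(-3)))*12 = (((1/2)*(-1/3))*(1 + (1/2)*(-1/3)))*12 = -(1 - 1/6)/6*12 = -1/6*5/6*12 = -5/36*12 = -5/3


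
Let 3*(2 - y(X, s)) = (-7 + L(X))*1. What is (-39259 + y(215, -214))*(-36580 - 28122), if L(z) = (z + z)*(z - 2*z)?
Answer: 545955476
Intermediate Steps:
L(z) = -2*z² (L(z) = (2*z)*(-z) = -2*z²)
y(X, s) = 13/3 + 2*X²/3 (y(X, s) = 2 - (-7 - 2*X²)/3 = 2 + (7/3 + 2*X²/3) = 13/3 + 2*X²/3)
(-39259 + y(215, -214))*(-36580 - 28122) = (-39259 + (13/3 + (⅔)*215²))*(-36580 - 28122) = (-39259 + (13/3 + (⅔)*46225))*(-64702) = (-39259 + (13/3 + 92450/3))*(-64702) = (-39259 + 30821)*(-64702) = -8438*(-64702) = 545955476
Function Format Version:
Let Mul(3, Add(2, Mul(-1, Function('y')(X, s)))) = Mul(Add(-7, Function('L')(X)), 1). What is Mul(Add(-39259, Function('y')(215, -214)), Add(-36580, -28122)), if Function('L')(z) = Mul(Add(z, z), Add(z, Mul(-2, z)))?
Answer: 545955476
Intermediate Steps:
Function('L')(z) = Mul(-2, Pow(z, 2)) (Function('L')(z) = Mul(Mul(2, z), Mul(-1, z)) = Mul(-2, Pow(z, 2)))
Function('y')(X, s) = Add(Rational(13, 3), Mul(Rational(2, 3), Pow(X, 2))) (Function('y')(X, s) = Add(2, Mul(Rational(-1, 3), Mul(Add(-7, Mul(-2, Pow(X, 2))), 1))) = Add(2, Mul(Rational(-1, 3), Add(-7, Mul(-2, Pow(X, 2))))) = Add(2, Add(Rational(7, 3), Mul(Rational(2, 3), Pow(X, 2)))) = Add(Rational(13, 3), Mul(Rational(2, 3), Pow(X, 2))))
Mul(Add(-39259, Function('y')(215, -214)), Add(-36580, -28122)) = Mul(Add(-39259, Add(Rational(13, 3), Mul(Rational(2, 3), Pow(215, 2)))), Add(-36580, -28122)) = Mul(Add(-39259, Add(Rational(13, 3), Mul(Rational(2, 3), 46225))), -64702) = Mul(Add(-39259, Add(Rational(13, 3), Rational(92450, 3))), -64702) = Mul(Add(-39259, 30821), -64702) = Mul(-8438, -64702) = 545955476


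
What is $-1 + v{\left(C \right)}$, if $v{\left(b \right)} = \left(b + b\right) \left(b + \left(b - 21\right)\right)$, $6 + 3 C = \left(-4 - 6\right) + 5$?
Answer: $\frac{1861}{9} \approx 206.78$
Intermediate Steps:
$C = - \frac{11}{3}$ ($C = -2 + \frac{\left(-4 - 6\right) + 5}{3} = -2 + \frac{-10 + 5}{3} = -2 + \frac{1}{3} \left(-5\right) = -2 - \frac{5}{3} = - \frac{11}{3} \approx -3.6667$)
$v{\left(b \right)} = 2 b \left(-21 + 2 b\right)$ ($v{\left(b \right)} = 2 b \left(b + \left(-21 + b\right)\right) = 2 b \left(-21 + 2 b\right)$)
$-1 + v{\left(C \right)} = -1 + 2 \left(- \frac{11}{3}\right) \left(-21 + 2 \left(- \frac{11}{3}\right)\right) = -1 + 2 \left(- \frac{11}{3}\right) \left(-21 - \frac{22}{3}\right) = -1 + 2 \left(- \frac{11}{3}\right) \left(- \frac{85}{3}\right) = -1 + \frac{1870}{9} = \frac{1861}{9}$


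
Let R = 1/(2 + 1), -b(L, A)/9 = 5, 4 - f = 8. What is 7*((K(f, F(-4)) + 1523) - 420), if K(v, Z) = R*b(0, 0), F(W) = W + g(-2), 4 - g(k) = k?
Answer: 7616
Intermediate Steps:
f = -4 (f = 4 - 1*8 = 4 - 8 = -4)
g(k) = 4 - k
b(L, A) = -45 (b(L, A) = -9*5 = -45)
F(W) = 6 + W (F(W) = W + (4 - 1*(-2)) = W + (4 + 2) = W + 6 = 6 + W)
R = ⅓ (R = 1/3 = ⅓ ≈ 0.33333)
K(v, Z) = -15 (K(v, Z) = (⅓)*(-45) = -15)
7*((K(f, F(-4)) + 1523) - 420) = 7*((-15 + 1523) - 420) = 7*(1508 - 420) = 7*1088 = 7616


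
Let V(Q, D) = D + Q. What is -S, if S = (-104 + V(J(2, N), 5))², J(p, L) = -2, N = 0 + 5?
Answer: -10201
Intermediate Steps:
N = 5
S = 10201 (S = (-104 + (5 - 2))² = (-104 + 3)² = (-101)² = 10201)
-S = -1*10201 = -10201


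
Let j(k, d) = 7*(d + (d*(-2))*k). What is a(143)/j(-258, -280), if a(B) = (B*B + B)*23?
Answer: -5382/11515 ≈ -0.46739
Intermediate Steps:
a(B) = 23*B + 23*B**2 (a(B) = (B**2 + B)*23 = (B + B**2)*23 = 23*B + 23*B**2)
j(k, d) = 7*d - 14*d*k (j(k, d) = 7*(d + (-2*d)*k) = 7*(d - 2*d*k) = 7*d - 14*d*k)
a(143)/j(-258, -280) = (23*143*(1 + 143))/((7*(-280)*(1 - 2*(-258)))) = (23*143*144)/((7*(-280)*(1 + 516))) = 473616/((7*(-280)*517)) = 473616/(-1013320) = 473616*(-1/1013320) = -5382/11515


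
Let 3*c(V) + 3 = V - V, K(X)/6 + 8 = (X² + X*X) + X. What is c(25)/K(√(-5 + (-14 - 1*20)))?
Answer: 43/22305 + I*√39/44610 ≈ 0.0019278 + 0.00013999*I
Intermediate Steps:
K(X) = -48 + 6*X + 12*X² (K(X) = -48 + 6*((X² + X*X) + X) = -48 + 6*((X² + X²) + X) = -48 + 6*(2*X² + X) = -48 + 6*(X + 2*X²) = -48 + (6*X + 12*X²) = -48 + 6*X + 12*X²)
c(V) = -1 (c(V) = -1 + (V - V)/3 = -1 + (⅓)*0 = -1 + 0 = -1)
c(25)/K(√(-5 + (-14 - 1*20))) = -1/(-48 + 6*√(-5 + (-14 - 1*20)) + 12*(√(-5 + (-14 - 1*20)))²) = -1/(-48 + 6*√(-5 + (-14 - 20)) + 12*(√(-5 + (-14 - 20)))²) = -1/(-48 + 6*√(-5 - 34) + 12*(√(-5 - 34))²) = -1/(-48 + 6*√(-39) + 12*(√(-39))²) = -1/(-48 + 6*(I*√39) + 12*(I*√39)²) = -1/(-48 + 6*I*√39 + 12*(-39)) = -1/(-48 + 6*I*√39 - 468) = -1/(-516 + 6*I*√39)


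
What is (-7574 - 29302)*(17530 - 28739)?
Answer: 413343084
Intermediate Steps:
(-7574 - 29302)*(17530 - 28739) = -36876*(-11209) = 413343084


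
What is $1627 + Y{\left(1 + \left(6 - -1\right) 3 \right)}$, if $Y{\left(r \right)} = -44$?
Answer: $1583$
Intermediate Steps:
$1627 + Y{\left(1 + \left(6 - -1\right) 3 \right)} = 1627 - 44 = 1583$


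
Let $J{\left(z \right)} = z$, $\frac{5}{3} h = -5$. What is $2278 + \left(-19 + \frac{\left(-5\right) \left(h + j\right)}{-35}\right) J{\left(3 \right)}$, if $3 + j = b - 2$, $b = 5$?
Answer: $\frac{15538}{7} \approx 2219.7$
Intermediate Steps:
$j = 0$ ($j = -3 + \left(5 - 2\right) = -3 + 3 = 0$)
$h = -3$ ($h = \frac{3}{5} \left(-5\right) = -3$)
$2278 + \left(-19 + \frac{\left(-5\right) \left(h + j\right)}{-35}\right) J{\left(3 \right)} = 2278 + \left(-19 + \frac{\left(-5\right) \left(-3 + 0\right)}{-35}\right) 3 = 2278 + \left(-19 + \left(-5\right) \left(-3\right) \left(- \frac{1}{35}\right)\right) 3 = 2278 + \left(-19 + 15 \left(- \frac{1}{35}\right)\right) 3 = 2278 + \left(-19 - \frac{3}{7}\right) 3 = 2278 - \frac{408}{7} = \frac{15538}{7}$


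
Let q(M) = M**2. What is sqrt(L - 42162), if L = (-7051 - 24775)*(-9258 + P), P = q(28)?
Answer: sqrt(269651362) ≈ 16421.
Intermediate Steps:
P = 784 (P = 28**2 = 784)
L = 269693524 (L = (-7051 - 24775)*(-9258 + 784) = -31826*(-8474) = 269693524)
sqrt(L - 42162) = sqrt(269693524 - 42162) = sqrt(269651362)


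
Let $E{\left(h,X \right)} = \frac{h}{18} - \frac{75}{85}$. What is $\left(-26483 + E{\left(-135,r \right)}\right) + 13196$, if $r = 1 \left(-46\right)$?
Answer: $- \frac{452043}{34} \approx -13295.0$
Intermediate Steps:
$r = -46$
$E{\left(h,X \right)} = - \frac{15}{17} + \frac{h}{18}$ ($E{\left(h,X \right)} = h \frac{1}{18} - \frac{15}{17} = \frac{h}{18} - \frac{15}{17} = - \frac{15}{17} + \frac{h}{18}$)
$\left(-26483 + E{\left(-135,r \right)}\right) + 13196 = \left(-26483 + \left(- \frac{15}{17} + \frac{1}{18} \left(-135\right)\right)\right) + 13196 = \left(-26483 - \frac{285}{34}\right) + 13196 = - \frac{900707}{34} + 13196 = - \frac{452043}{34}$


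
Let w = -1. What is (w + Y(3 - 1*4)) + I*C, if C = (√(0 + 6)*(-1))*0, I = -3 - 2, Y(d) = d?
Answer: -2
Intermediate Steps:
I = -5
C = 0 (C = (√6*(-1))*0 = -√6*0 = 0)
(w + Y(3 - 1*4)) + I*C = (-1 + (3 - 1*4)) - 5*0 = (-1 + (3 - 4)) + 0 = (-1 - 1) + 0 = -2 + 0 = -2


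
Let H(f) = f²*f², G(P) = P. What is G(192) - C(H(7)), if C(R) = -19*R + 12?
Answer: 45799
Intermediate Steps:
H(f) = f⁴
C(R) = 12 - 19*R
G(192) - C(H(7)) = 192 - (12 - 19*7⁴) = 192 - (12 - 19*2401) = 192 - (12 - 45619) = 192 - 1*(-45607) = 192 + 45607 = 45799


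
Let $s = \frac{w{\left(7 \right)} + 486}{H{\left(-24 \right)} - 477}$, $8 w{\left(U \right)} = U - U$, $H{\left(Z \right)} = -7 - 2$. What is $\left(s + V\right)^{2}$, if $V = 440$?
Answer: $192721$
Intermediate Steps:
$H{\left(Z \right)} = -9$ ($H{\left(Z \right)} = -7 - 2 = -9$)
$w{\left(U \right)} = 0$ ($w{\left(U \right)} = \frac{U - U}{8} = \frac{1}{8} \cdot 0 = 0$)
$s = -1$ ($s = \frac{0 + 486}{-9 - 477} = \frac{486}{-486} = 486 \left(- \frac{1}{486}\right) = -1$)
$\left(s + V\right)^{2} = \left(-1 + 440\right)^{2} = 439^{2} = 192721$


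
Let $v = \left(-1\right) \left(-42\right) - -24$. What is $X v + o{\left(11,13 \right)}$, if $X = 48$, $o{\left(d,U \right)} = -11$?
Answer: $3157$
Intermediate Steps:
$v = 66$ ($v = 42 + 24 = 66$)
$X v + o{\left(11,13 \right)} = 48 \cdot 66 - 11 = 3168 - 11 = 3157$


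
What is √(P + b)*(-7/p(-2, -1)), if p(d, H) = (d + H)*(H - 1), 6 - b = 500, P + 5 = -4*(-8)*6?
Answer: -7*I*√307/6 ≈ -20.442*I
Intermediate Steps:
P = 187 (P = -5 - 4*(-8)*6 = -5 + 32*6 = -5 + 192 = 187)
b = -494 (b = 6 - 1*500 = 6 - 500 = -494)
p(d, H) = (-1 + H)*(H + d) (p(d, H) = (H + d)*(-1 + H) = (-1 + H)*(H + d))
√(P + b)*(-7/p(-2, -1)) = √(187 - 494)*(-7/((-1)² - 1*(-1) - 1*(-2) - 1*(-2))) = √(-307)*(-7/(1 + 1 + 2 + 2)) = (I*√307)*(-7/6) = -7*I*√307/6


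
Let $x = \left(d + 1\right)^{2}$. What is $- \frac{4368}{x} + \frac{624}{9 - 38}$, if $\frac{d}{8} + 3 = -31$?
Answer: $- \frac{45953856}{2129789} \approx -21.577$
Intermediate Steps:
$d = -272$ ($d = -24 + 8 \left(-31\right) = -24 - 248 = -272$)
$x = 73441$ ($x = \left(-272 + 1\right)^{2} = \left(-271\right)^{2} = 73441$)
$- \frac{4368}{x} + \frac{624}{9 - 38} = - \frac{4368}{73441} + \frac{624}{9 - 38} = \left(-4368\right) \frac{1}{73441} + \frac{624}{9 - 38} = - \frac{4368}{73441} + \frac{624}{-29} = - \frac{4368}{73441} + 624 \left(- \frac{1}{29}\right) = - \frac{4368}{73441} - \frac{624}{29} = - \frac{45953856}{2129789}$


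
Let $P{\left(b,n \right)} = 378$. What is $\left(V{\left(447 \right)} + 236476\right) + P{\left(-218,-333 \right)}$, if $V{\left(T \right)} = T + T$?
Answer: $237748$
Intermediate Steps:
$V{\left(T \right)} = 2 T$
$\left(V{\left(447 \right)} + 236476\right) + P{\left(-218,-333 \right)} = \left(2 \cdot 447 + 236476\right) + 378 = \left(894 + 236476\right) + 378 = 237370 + 378 = 237748$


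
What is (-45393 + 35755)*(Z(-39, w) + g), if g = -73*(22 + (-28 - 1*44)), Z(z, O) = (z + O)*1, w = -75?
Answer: -34079968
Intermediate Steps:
Z(z, O) = O + z (Z(z, O) = (O + z)*1 = O + z)
g = 3650 (g = -73*(22 + (-28 - 44)) = -73*(22 - 72) = -73*(-50) = 3650)
(-45393 + 35755)*(Z(-39, w) + g) = (-45393 + 35755)*((-75 - 39) + 3650) = -9638*(-114 + 3650) = -9638*3536 = -34079968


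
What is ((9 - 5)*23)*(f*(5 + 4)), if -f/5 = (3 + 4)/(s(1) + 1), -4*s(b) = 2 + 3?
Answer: 115920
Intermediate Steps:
s(b) = -5/4 (s(b) = -(2 + 3)/4 = -¼*5 = -5/4)
f = 140 (f = -5*(3 + 4)/(-5/4 + 1) = -35/(-¼) = -35*(-4) = -5*(-28) = 140)
((9 - 5)*23)*(f*(5 + 4)) = ((9 - 5)*23)*(140*(5 + 4)) = (4*23)*(140*9) = 92*1260 = 115920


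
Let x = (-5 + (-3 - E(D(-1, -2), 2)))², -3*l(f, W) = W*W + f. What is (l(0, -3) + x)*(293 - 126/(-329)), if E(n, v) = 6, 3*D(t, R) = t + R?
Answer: 2661277/47 ≈ 56623.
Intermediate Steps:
D(t, R) = R/3 + t/3 (D(t, R) = (t + R)/3 = (R + t)/3 = R/3 + t/3)
l(f, W) = -f/3 - W²/3 (l(f, W) = -(W*W + f)/3 = -(W² + f)/3 = -(f + W²)/3 = -f/3 - W²/3)
x = 196 (x = (-5 + (-3 - 1*6))² = (-5 + (-3 - 6))² = (-5 - 9)² = (-14)² = 196)
(l(0, -3) + x)*(293 - 126/(-329)) = ((-⅓*0 - ⅓*(-3)²) + 196)*(293 - 126/(-329)) = ((0 - ⅓*9) + 196)*(293 - 126*(-1/329)) = ((0 - 3) + 196)*(293 + 18/47) = (-3 + 196)*(13789/47) = 193*(13789/47) = 2661277/47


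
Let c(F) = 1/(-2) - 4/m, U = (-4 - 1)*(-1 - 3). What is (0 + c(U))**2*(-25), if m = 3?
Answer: -3025/36 ≈ -84.028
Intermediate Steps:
U = 20 (U = -5*(-4) = 20)
c(F) = -11/6 (c(F) = 1/(-2) - 4/3 = 1*(-1/2) - 4*1/3 = -1/2 - 4/3 = -11/6)
(0 + c(U))**2*(-25) = (0 - 11/6)**2*(-25) = (-11/6)**2*(-25) = (121/36)*(-25) = -3025/36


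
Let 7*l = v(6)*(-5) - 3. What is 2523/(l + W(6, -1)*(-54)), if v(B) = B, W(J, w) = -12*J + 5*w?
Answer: 5887/9691 ≈ 0.60747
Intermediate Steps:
l = -33/7 (l = (6*(-5) - 3)/7 = (-30 - 3)/7 = (⅐)*(-33) = -33/7 ≈ -4.7143)
2523/(l + W(6, -1)*(-54)) = 2523/(-33/7 + (-12*6 + 5*(-1))*(-54)) = 2523/(-33/7 + (-72 - 5)*(-54)) = 2523/(-33/7 - 77*(-54)) = 2523/(-33/7 + 4158) = 2523/(29073/7) = 2523*(7/29073) = 5887/9691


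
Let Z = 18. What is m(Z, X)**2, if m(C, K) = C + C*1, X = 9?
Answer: 1296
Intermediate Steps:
m(C, K) = 2*C (m(C, K) = C + C = 2*C)
m(Z, X)**2 = (2*18)**2 = 36**2 = 1296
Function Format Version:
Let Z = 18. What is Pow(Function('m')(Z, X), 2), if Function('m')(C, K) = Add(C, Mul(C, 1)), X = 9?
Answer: 1296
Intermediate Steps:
Function('m')(C, K) = Mul(2, C) (Function('m')(C, K) = Add(C, C) = Mul(2, C))
Pow(Function('m')(Z, X), 2) = Pow(Mul(2, 18), 2) = Pow(36, 2) = 1296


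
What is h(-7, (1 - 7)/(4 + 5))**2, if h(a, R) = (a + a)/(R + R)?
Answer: 441/4 ≈ 110.25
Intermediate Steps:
h(a, R) = a/R (h(a, R) = (2*a)/((2*R)) = (2*a)*(1/(2*R)) = a/R)
h(-7, (1 - 7)/(4 + 5))**2 = (-7*(4 + 5)/(1 - 7))**2 = (-7/((-6/9)))**2 = (-7/((-6*1/9)))**2 = (-7/(-2/3))**2 = (-7*(-3/2))**2 = (21/2)**2 = 441/4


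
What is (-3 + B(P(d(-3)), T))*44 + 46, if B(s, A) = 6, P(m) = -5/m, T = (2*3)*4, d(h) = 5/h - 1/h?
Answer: 178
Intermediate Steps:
d(h) = 4/h
T = 24 (T = 6*4 = 24)
(-3 + B(P(d(-3)), T))*44 + 46 = (-3 + 6)*44 + 46 = 3*44 + 46 = 132 + 46 = 178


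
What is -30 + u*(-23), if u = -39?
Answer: 867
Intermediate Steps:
-30 + u*(-23) = -30 - 39*(-23) = -30 + 897 = 867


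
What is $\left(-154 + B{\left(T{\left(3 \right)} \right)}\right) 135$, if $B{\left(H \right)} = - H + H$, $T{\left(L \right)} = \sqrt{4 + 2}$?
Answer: $-20790$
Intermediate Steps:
$T{\left(L \right)} = \sqrt{6}$
$B{\left(H \right)} = 0$
$\left(-154 + B{\left(T{\left(3 \right)} \right)}\right) 135 = \left(-154 + 0\right) 135 = \left(-154\right) 135 = -20790$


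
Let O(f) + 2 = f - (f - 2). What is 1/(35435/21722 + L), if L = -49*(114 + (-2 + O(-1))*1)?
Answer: -21722/119174901 ≈ -0.00018227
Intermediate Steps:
O(f) = 0 (O(f) = -2 + (f - (f - 2)) = -2 + (f - (-2 + f)) = -2 + (f + (2 - f)) = -2 + 2 = 0)
L = -5488 (L = -49*(114 + (-2 + 0)*1) = -49*(114 - 2*1) = -49*(114 - 2) = -49*112 = -5488)
1/(35435/21722 + L) = 1/(35435/21722 - 5488) = 1/(-119174901/21722) = -21722/119174901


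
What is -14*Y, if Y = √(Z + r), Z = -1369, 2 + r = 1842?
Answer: -14*√471 ≈ -303.84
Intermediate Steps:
r = 1840 (r = -2 + 1842 = 1840)
Y = √471 (Y = √(-1369 + 1840) = √471 ≈ 21.703)
-14*Y = -14*√471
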